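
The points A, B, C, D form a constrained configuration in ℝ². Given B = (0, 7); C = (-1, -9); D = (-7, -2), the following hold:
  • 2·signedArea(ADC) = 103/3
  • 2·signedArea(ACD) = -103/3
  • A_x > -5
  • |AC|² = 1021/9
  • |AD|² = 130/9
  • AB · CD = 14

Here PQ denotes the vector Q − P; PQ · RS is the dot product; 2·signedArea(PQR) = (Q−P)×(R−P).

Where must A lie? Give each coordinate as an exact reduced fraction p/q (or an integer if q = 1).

1. A_x = -14/3  [2·signedArea(ACD) = -103/3 ∩ AB · CD = 14]
2. A_y = 1  [2·signedArea(ACD) = -103/3 ∩ AB · CD = 14]
   → A = (-14/3, 1)

A = (-14/3, 1)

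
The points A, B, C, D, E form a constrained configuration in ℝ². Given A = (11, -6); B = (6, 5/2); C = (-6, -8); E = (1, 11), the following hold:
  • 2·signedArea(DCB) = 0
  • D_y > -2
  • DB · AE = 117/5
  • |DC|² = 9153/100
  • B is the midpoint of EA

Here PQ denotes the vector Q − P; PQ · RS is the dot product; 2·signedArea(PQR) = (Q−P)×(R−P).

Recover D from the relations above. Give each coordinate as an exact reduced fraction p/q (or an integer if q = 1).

1. D_x = 6/5  [2·signedArea(DCB) = 0 ∩ DB · AE = 117/5]
2. D_y = -17/10  [2·signedArea(DCB) = 0 ∩ DB · AE = 117/5]
   → D = (6/5, -17/10)

D = (6/5, -17/10)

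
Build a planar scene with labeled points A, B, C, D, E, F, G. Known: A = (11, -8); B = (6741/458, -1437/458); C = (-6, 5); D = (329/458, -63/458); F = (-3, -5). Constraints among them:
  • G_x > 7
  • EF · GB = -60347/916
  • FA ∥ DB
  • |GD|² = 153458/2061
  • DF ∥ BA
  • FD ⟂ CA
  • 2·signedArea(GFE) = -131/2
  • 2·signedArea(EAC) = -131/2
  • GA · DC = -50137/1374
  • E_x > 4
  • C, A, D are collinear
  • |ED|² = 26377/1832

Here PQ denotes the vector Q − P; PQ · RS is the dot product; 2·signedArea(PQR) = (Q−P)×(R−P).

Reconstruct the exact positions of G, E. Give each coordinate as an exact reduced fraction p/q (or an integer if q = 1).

E = (3993/916, 853/916)
G = (10405/1374, -7391/1374)

1. G_x = 10405/1374  [line 3077/458·x + -2353/458·y + -53938/687 = 0 ∩ |GD|² = 153458/2061]
2. G_y = -7391/1374  [line 3077/458·x + -2353/458·y + -53938/687 = 0 ∩ |GD|² = 153458/2061]
   → G = (10405/1374, -7391/1374)
3. E_x = 3993/916  [2·signedArea(GFE) = -131/2 ∩ EF · GB = -60347/916]
4. E_y = 853/916  [2·signedArea(GFE) = -131/2 ∩ EF · GB = -60347/916]
   → E = (3993/916, 853/916)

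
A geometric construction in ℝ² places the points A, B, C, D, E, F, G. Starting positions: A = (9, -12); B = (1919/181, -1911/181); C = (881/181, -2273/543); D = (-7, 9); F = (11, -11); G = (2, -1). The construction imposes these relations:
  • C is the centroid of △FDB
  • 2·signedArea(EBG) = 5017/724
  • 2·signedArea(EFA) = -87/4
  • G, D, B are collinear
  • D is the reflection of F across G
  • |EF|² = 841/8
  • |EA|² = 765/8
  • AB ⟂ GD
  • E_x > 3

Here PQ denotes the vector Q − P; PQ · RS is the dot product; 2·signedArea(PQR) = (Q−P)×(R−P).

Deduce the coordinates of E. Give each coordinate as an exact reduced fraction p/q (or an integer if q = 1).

1. E_x = 15/4  [2·signedArea(EBG) = 5017/724 ∩ 2·signedArea(EFA) = -87/4]
2. E_y = -15/4  [2·signedArea(EBG) = 5017/724 ∩ 2·signedArea(EFA) = -87/4]
   → E = (15/4, -15/4)

E = (15/4, -15/4)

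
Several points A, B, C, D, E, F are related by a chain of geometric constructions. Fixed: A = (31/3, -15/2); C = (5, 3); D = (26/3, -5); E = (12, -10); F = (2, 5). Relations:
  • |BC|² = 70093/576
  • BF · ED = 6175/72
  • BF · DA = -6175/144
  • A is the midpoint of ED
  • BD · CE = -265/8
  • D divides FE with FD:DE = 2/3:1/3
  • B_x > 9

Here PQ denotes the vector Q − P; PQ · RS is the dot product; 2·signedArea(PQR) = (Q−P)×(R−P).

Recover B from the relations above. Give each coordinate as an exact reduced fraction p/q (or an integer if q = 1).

B = (119/12, -55/8)

1. B_x = 119/12  [BF · DA = -6175/144 ∩ BD · CE = -265/8]
2. B_y = -55/8  [BF · DA = -6175/144 ∩ BD · CE = -265/8]
   → B = (119/12, -55/8)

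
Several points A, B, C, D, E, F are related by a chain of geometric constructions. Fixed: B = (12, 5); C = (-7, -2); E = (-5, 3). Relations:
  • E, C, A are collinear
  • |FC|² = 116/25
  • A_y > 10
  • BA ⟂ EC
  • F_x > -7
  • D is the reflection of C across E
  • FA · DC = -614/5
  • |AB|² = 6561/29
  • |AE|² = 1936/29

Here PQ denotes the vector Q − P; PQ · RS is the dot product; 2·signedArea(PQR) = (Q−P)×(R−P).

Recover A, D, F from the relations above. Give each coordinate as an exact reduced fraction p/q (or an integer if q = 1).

1. A_x = -57/29  [E, C, A are collinear ∩ BA ⟂ EC]
2. A_y = 307/29  [E, C, A are collinear ∩ BA ⟂ EC]
   → A = (-57/29, 307/29)
3. D_x = -3  [D is the reflection of C across E]
4. D_y = 8  [D is the reflection of C across E]
   → D = (-3, 8)
5. F_x = -31/5  [line 4·x + 10·y + 124/5 = 0 ∩ |FC|² = 116/25]
6. F_y = 0  [line 4·x + 10·y + 124/5 = 0 ∩ |FC|² = 116/25]
   → F = (-31/5, 0)

A = (-57/29, 307/29)
D = (-3, 8)
F = (-31/5, 0)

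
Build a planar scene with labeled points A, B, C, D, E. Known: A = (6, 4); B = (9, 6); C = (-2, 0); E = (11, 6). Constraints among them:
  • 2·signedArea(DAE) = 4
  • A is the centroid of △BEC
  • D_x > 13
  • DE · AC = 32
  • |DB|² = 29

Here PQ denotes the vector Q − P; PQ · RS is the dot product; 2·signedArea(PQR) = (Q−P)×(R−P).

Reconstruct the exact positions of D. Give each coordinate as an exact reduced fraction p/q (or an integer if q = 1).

D = (14, 8)

1. D_x = 14  [DE · AC = 32 ∩ 2·signedArea(DAE) = 4]
2. D_y = 8  [DE · AC = 32 ∩ 2·signedArea(DAE) = 4]
   → D = (14, 8)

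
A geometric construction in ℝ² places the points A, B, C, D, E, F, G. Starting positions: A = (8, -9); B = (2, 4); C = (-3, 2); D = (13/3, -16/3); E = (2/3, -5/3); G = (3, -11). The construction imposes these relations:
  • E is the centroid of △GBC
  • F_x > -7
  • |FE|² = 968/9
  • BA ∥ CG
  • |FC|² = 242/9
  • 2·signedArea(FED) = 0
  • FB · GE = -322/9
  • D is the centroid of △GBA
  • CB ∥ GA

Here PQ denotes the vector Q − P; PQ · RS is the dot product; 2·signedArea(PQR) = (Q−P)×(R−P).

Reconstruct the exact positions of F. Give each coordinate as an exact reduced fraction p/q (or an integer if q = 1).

F = (-20/3, 17/3)

1. F_x = -20/3  [2·signedArea(FED) = 0 ∩ FB · GE = -322/9]
2. F_y = 17/3  [2·signedArea(FED) = 0 ∩ FB · GE = -322/9]
   → F = (-20/3, 17/3)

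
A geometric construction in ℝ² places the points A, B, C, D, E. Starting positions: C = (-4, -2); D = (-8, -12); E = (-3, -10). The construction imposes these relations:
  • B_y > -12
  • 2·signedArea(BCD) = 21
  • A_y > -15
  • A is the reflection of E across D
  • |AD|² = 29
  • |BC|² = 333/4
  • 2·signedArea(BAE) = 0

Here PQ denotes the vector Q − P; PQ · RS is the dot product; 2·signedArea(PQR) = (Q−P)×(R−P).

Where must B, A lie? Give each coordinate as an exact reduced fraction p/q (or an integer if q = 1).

1. A_x = -13  [A is the reflection of E across D]
2. A_y = -14  [A is the reflection of E across D]
   → A = (-13, -14)
3. B_x = -11/2  [2·signedArea(BAE) = 0 ∩ 2·signedArea(BCD) = 21]
4. B_y = -11  [2·signedArea(BAE) = 0 ∩ 2·signedArea(BCD) = 21]
   → B = (-11/2, -11)

A = (-13, -14)
B = (-11/2, -11)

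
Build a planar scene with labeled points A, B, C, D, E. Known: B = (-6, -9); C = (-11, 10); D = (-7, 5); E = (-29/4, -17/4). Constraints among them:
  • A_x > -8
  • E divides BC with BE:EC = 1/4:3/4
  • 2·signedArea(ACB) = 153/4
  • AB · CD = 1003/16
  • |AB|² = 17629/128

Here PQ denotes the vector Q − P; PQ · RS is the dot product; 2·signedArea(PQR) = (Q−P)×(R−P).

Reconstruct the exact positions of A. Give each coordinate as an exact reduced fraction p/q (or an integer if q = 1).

1. A_x = -113/16  [2·signedArea(ACB) = 153/4 ∩ AB · CD = 1003/16]
2. A_y = 43/16  [2·signedArea(ACB) = 153/4 ∩ AB · CD = 1003/16]
   → A = (-113/16, 43/16)

A = (-113/16, 43/16)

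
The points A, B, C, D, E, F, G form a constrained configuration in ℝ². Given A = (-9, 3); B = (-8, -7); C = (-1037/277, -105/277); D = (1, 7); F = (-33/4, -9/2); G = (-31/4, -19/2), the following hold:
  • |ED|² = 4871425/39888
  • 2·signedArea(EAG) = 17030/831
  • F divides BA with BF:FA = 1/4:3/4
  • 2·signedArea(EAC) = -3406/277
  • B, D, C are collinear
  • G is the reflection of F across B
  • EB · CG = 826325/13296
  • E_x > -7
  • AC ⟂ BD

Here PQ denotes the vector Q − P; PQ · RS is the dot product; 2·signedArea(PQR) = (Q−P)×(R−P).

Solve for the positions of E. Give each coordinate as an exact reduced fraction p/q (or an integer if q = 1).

1. E_x = -23261/3324  [2·signedArea(EAC) = -3406/277 ∩ EB · CG = 826325/13296]
2. E_y = -347/554  [2·signedArea(EAC) = -3406/277 ∩ EB · CG = 826325/13296]
   → E = (-23261/3324, -347/554)

E = (-23261/3324, -347/554)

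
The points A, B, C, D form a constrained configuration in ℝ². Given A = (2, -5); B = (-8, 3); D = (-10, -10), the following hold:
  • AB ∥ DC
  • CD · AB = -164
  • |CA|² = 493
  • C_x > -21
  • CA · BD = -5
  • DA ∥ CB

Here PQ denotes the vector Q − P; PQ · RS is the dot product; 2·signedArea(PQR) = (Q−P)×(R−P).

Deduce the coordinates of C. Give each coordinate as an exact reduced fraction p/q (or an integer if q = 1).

C = (-20, -2)

1. C_x = -20  [DA ∥ CB ∩ AB ∥ DC]
2. C_y = -2  [DA ∥ CB ∩ AB ∥ DC]
   → C = (-20, -2)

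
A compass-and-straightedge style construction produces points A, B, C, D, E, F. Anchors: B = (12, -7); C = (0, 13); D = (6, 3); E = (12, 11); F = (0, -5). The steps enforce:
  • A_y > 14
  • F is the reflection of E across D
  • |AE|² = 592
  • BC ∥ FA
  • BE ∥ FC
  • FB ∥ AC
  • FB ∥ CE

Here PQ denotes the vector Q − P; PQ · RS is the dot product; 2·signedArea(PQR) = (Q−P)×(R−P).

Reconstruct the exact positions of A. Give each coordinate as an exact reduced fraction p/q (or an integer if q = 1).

1. A_x = -12  [FB ∥ AC ∩ BC ∥ FA]
2. A_y = 15  [FB ∥ AC ∩ BC ∥ FA]
   → A = (-12, 15)

A = (-12, 15)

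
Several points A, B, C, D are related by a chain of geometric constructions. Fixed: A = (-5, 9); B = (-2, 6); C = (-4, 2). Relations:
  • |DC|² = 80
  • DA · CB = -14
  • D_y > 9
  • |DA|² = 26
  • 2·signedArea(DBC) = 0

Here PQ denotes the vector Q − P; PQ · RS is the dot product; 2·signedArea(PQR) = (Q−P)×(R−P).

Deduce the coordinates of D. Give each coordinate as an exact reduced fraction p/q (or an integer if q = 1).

D = (0, 10)

1. D_x = 0  [2·signedArea(DBC) = 0 ∩ DA · CB = -14]
2. D_y = 10  [2·signedArea(DBC) = 0 ∩ DA · CB = -14]
   → D = (0, 10)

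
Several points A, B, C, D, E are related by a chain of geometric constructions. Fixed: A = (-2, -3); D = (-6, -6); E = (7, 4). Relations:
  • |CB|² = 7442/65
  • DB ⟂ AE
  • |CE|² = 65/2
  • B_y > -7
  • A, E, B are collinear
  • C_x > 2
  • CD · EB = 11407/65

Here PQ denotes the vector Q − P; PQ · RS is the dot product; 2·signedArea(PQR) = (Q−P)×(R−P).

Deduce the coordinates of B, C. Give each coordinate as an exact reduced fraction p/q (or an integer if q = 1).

B = (-773/130, -789/130)
C = (5/2, 1/2)

1. B_x = -773/130  [A, E, B are collinear ∩ DB ⟂ AE]
2. B_y = -789/130  [A, E, B are collinear ∩ DB ⟂ AE]
   → B = (-773/130, -789/130)
3. C_x = 5/2  [line 1683/130·x + 1309/130·y + -187/5 = 0 ∩ |CE|² = 65/2]
4. C_y = 1/2  [line 1683/130·x + 1309/130·y + -187/5 = 0 ∩ |CE|² = 65/2]
   → C = (5/2, 1/2)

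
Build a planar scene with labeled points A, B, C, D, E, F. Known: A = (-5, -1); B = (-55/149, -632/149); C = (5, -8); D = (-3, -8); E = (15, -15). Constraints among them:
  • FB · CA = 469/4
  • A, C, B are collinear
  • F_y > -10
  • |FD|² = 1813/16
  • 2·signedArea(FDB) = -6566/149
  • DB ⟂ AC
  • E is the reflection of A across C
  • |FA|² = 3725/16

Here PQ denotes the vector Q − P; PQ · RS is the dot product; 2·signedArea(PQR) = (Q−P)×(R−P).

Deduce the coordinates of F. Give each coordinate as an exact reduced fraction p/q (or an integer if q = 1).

1. F_x = 15/2  [line -560/149·x + 392/149·y + 8022/149 = 0 ∩ |FA|² = 3725/16]
2. F_y = -39/4  [line -560/149·x + 392/149·y + 8022/149 = 0 ∩ |FA|² = 3725/16]
   → F = (15/2, -39/4)

F = (15/2, -39/4)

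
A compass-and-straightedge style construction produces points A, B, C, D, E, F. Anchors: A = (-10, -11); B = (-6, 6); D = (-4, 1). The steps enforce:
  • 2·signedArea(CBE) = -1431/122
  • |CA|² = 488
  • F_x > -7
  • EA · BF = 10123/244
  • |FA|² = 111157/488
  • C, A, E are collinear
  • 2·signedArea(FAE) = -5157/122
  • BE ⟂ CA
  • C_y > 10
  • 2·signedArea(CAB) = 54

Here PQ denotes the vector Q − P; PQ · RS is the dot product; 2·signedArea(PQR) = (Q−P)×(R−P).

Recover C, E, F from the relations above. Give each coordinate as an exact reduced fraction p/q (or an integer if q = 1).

C = (-8, 11)
E = (-1029/122, 759/122)
F = (-1517/244, 881/244)

1. C_x = -8  [line -17·x + 4·y + -180 = 0 ∩ |CA|² = 488]
2. C_y = 11  [line -17·x + 4·y + -180 = 0 ∩ |CA|² = 488]
   → C = (-8, 11)
3. E_x = -1029/122  [C, A, E are collinear ∩ BE ⟂ CA]
4. E_y = 759/122  [C, A, E are collinear ∩ BE ⟂ CA]
   → E = (-1029/122, 759/122)
5. F_x = -1517/244  [2·signedArea(FAE) = -5157/122 ∩ EA · BF = 10123/244]
6. F_y = 881/244  [2·signedArea(FAE) = -5157/122 ∩ EA · BF = 10123/244]
   → F = (-1517/244, 881/244)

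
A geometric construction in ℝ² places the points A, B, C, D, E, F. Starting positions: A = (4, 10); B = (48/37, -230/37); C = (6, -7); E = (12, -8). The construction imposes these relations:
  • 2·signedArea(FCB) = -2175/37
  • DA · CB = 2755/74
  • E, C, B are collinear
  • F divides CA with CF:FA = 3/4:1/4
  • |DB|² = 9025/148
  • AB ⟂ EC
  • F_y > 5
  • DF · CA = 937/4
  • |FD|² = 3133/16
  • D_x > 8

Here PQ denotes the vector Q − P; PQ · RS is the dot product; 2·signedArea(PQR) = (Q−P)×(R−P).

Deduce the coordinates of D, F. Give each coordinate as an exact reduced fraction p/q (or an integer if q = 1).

D = (9, -15/2)
F = (9/2, 23/4)

1. D_x = 9  [line 174/37·x + -29/37·y + -3567/74 = 0 ∩ |DB|² = 9025/148]
2. D_y = -15/2  [line 174/37·x + -29/37·y + -3567/74 = 0 ∩ |DB|² = 9025/148]
   → D = (9, -15/2)
3. F_x = 9/2  [F divides CA with CF:FA = 3/4:1/4]
4. F_y = 23/4  [F divides CA with CF:FA = 3/4:1/4]
   → F = (9/2, 23/4)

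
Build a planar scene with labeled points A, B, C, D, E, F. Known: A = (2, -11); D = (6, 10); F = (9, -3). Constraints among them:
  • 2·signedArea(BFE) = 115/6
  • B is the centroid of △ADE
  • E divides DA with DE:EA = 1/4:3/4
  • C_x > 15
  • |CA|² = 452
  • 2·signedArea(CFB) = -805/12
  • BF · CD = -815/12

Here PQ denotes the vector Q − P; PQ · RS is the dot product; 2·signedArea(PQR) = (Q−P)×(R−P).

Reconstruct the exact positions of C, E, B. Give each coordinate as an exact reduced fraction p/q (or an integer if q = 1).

1. E_x = 5  [E divides DA with DE:EA = 1/4:3/4]
2. E_y = 19/4  [E divides DA with DE:EA = 1/4:3/4]
   → E = (5, 19/4)
3. B_x = 13/3  [B is the centroid of △ADE]
4. B_y = 5/4  [B is the centroid of △ADE]
   → B = (13/3, 5/4)
5. C_x = 16  [2·signedArea(CFB) = -805/12 ∩ BF · CD = -815/12]
6. C_y = 5  [2·signedArea(CFB) = -805/12 ∩ BF · CD = -815/12]
   → C = (16, 5)

B = (13/3, 5/4)
C = (16, 5)
E = (5, 19/4)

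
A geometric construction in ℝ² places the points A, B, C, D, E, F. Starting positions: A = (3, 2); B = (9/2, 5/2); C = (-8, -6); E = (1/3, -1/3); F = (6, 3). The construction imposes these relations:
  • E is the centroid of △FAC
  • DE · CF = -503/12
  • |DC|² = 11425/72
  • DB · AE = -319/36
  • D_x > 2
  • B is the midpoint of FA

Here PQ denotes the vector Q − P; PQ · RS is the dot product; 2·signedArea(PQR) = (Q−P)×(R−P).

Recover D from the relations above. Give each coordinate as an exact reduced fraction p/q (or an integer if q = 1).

D = (29/12, 13/12)

1. D_x = 29/12  [DE · CF = -503/12 ∩ DB · AE = -319/36]
2. D_y = 13/12  [DE · CF = -503/12 ∩ DB · AE = -319/36]
   → D = (29/12, 13/12)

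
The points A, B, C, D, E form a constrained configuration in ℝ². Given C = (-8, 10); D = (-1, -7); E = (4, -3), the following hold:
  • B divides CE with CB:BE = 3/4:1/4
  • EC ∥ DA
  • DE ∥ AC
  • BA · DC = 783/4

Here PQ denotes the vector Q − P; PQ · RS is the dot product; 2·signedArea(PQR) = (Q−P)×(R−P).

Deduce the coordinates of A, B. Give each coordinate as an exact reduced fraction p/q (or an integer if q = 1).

A = (-13, 6)
B = (1, 1/4)

1. A_x = -13  [DE ∥ AC ∩ EC ∥ DA]
2. A_y = 6  [DE ∥ AC ∩ EC ∥ DA]
   → A = (-13, 6)
3. B_x = 1  [B divides CE with CB:BE = 3/4:1/4]
4. B_y = 1/4  [B divides CE with CB:BE = 3/4:1/4]
   → B = (1, 1/4)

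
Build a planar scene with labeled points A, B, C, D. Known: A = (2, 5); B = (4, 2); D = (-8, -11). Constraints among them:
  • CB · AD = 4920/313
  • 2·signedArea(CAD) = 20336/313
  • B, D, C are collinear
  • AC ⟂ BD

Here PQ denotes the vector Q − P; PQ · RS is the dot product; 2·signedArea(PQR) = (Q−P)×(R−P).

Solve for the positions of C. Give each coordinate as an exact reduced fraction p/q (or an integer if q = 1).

C = (1432/313, 821/313)

1. C_x = 1432/313  [B, D, C are collinear ∩ AC ⟂ BD]
2. C_y = 821/313  [B, D, C are collinear ∩ AC ⟂ BD]
   → C = (1432/313, 821/313)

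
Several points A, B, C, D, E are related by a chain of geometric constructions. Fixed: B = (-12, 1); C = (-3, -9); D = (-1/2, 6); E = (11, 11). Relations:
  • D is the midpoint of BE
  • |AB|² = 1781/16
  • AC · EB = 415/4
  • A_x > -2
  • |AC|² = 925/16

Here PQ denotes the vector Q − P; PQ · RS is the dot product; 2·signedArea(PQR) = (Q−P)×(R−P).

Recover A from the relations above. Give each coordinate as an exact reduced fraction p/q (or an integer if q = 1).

1. A_x = -7/4  [line 23·x + 10·y + 221/4 = 0 ∩ |AB|² = 1781/16]
2. A_y = -3/2  [line 23·x + 10·y + 221/4 = 0 ∩ |AB|² = 1781/16]
   → A = (-7/4, -3/2)

A = (-7/4, -3/2)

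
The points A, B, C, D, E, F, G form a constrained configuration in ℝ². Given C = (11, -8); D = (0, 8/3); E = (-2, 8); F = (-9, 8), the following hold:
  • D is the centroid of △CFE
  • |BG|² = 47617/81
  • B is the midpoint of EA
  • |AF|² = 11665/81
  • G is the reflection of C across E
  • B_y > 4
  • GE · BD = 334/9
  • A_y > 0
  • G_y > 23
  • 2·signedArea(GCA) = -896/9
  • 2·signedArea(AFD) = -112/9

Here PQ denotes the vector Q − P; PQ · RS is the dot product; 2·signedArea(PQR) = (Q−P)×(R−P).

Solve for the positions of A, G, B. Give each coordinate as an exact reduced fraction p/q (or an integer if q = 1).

A = (2/3, 8/9)
B = (-2/3, 40/9)
G = (-15, 24)

1. G_x = -15  [G is the reflection of C across E]
2. G_y = 24  [G is the reflection of C across E]
   → G = (-15, 24)
3. A_x = 2/3  [2·signedArea(AFD) = -112/9 ∩ 2·signedArea(GCA) = -896/9]
4. A_y = 8/9  [2·signedArea(AFD) = -112/9 ∩ 2·signedArea(GCA) = -896/9]
   → A = (2/3, 8/9)
5. B_x = -2/3  [B is the midpoint of EA]
6. B_y = 40/9  [B is the midpoint of EA]
   → B = (-2/3, 40/9)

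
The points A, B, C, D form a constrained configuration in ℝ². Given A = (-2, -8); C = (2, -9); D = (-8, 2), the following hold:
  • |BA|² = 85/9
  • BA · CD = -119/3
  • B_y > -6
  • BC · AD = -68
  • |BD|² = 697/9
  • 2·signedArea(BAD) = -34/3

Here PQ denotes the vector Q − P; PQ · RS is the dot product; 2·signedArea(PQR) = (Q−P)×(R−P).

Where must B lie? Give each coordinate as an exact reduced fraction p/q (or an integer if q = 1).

B = (-8/3, -5)

1. B_x = -8/3  [2·signedArea(BAD) = -34/3 ∩ BA · CD = -119/3]
2. B_y = -5  [2·signedArea(BAD) = -34/3 ∩ BA · CD = -119/3]
   → B = (-8/3, -5)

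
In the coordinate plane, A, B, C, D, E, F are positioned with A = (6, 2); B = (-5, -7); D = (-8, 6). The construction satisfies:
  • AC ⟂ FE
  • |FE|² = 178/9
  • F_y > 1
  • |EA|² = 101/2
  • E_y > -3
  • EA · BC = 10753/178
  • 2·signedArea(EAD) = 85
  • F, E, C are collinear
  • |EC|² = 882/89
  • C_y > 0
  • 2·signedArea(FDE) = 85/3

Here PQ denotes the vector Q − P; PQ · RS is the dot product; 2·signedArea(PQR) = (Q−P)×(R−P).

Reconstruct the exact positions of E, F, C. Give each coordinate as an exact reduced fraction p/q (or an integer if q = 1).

1. E_x = 1/2  [line -4·x + -14·y + -33 = 0 ∩ |EA|² = 101/2]
2. E_y = -5/2  [line -4·x + -14·y + -33 = 0 ∩ |EA|² = 101/2]
   → E = (1/2, -5/2)
3. F_x = -1/2  [line 17/2·x + 17/2·y + -34/3 = 0 ∩ |FE|² = 178/9]
4. F_y = 11/6  [line 17/2·x + 17/2·y + -34/3 = 0 ∩ |FE|² = 178/9]
   → F = (-1/2, 11/6)
5. C_x = -37/178  [F, E, C are collinear ∩ AC ⟂ FE]
6. C_y = 101/178  [F, E, C are collinear ∩ AC ⟂ FE]
   → C = (-37/178, 101/178)

C = (-37/178, 101/178)
E = (1/2, -5/2)
F = (-1/2, 11/6)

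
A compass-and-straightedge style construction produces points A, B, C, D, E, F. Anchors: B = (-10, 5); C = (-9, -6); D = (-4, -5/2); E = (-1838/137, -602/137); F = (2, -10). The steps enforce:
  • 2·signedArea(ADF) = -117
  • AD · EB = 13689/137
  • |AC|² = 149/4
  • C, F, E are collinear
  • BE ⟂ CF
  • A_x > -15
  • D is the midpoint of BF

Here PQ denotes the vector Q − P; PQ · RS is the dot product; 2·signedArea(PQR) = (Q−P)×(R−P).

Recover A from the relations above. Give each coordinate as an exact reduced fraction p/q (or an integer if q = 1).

A = (-14, -19/2)

1. A_x = -14  [AD · EB = 13689/137 ∩ 2·signedArea(ADF) = -117]
2. A_y = -19/2  [AD · EB = 13689/137 ∩ 2·signedArea(ADF) = -117]
   → A = (-14, -19/2)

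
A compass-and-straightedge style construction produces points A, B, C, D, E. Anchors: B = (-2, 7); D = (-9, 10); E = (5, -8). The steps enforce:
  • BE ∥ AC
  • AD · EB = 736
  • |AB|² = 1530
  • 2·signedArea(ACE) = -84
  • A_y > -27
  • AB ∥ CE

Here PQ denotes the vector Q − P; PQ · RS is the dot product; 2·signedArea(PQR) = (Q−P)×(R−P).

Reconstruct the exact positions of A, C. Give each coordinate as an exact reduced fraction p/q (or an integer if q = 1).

1. A_x = 19  [line 7·x + -15·y + -523 = 0 ∩ |AB|² = 1530]
2. A_y = -26  [line 7·x + -15·y + -523 = 0 ∩ |AB|² = 1530]
   → A = (19, -26)
3. C_x = 26  [AB ∥ CE ∩ BE ∥ AC]
4. C_y = -41  [AB ∥ CE ∩ BE ∥ AC]
   → C = (26, -41)

A = (19, -26)
C = (26, -41)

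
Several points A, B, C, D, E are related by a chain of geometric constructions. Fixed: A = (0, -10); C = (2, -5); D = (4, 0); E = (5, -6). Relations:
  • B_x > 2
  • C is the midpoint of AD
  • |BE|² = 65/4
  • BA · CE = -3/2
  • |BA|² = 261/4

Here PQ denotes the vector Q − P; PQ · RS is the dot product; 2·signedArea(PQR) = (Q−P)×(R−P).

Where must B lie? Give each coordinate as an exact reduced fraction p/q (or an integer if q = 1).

B = (3, -5/2)

1. B_x = 3  [line -3·x + 1·y + 23/2 = 0 ∩ |BE|² = 65/4]
2. B_y = -5/2  [line -3·x + 1·y + 23/2 = 0 ∩ |BE|² = 65/4]
   → B = (3, -5/2)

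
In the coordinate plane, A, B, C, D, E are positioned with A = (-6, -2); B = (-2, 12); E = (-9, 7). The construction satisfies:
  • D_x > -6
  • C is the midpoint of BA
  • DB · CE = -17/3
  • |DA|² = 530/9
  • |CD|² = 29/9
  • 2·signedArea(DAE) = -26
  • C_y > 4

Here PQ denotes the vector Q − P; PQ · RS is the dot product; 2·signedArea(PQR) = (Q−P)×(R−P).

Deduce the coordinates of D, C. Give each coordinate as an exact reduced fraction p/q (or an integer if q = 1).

1. C_x = -4  [C is the midpoint of BA]
2. C_y = 5  [C is the midpoint of BA]
   → C = (-4, 5)
3. D_x = -17/3  [2·signedArea(DAE) = -26 ∩ DB · CE = -17/3]
4. D_y = 17/3  [2·signedArea(DAE) = -26 ∩ DB · CE = -17/3]
   → D = (-17/3, 17/3)

C = (-4, 5)
D = (-17/3, 17/3)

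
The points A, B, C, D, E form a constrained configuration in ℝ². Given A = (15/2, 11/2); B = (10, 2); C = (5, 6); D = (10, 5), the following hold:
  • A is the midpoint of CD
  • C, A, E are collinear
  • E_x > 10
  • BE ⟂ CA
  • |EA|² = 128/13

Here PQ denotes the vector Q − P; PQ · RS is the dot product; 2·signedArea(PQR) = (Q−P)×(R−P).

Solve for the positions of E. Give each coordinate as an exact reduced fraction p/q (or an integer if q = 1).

1. E_x = 275/26  [C, A, E are collinear ∩ BE ⟂ CA]
2. E_y = 127/26  [C, A, E are collinear ∩ BE ⟂ CA]
   → E = (275/26, 127/26)

E = (275/26, 127/26)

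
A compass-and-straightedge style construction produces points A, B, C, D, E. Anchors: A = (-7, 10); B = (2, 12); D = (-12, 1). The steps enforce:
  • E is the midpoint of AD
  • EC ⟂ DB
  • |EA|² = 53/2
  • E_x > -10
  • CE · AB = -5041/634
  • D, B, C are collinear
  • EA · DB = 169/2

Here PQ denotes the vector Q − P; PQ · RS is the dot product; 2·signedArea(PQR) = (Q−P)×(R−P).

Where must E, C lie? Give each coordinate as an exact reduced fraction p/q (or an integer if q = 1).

C = (-2621/317, 2493/634)
E = (-19/2, 11/2)

1. E_x = -19/2  [E is the midpoint of AD]
2. E_y = 11/2  [E is the midpoint of AD]
   → E = (-19/2, 11/2)
3. C_x = -2621/317  [D, B, C are collinear ∩ EC ⟂ DB]
4. C_y = 2493/634  [D, B, C are collinear ∩ EC ⟂ DB]
   → C = (-2621/317, 2493/634)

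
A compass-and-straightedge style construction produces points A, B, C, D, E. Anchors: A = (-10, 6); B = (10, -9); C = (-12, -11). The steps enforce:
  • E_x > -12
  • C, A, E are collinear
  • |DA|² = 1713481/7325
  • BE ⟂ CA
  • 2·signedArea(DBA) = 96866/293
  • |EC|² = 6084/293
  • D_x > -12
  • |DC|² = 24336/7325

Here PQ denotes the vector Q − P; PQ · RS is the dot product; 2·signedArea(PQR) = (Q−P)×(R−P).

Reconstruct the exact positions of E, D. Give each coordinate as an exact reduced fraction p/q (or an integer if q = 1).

D = (-17268/1465, -13463/1465)
E = (-3360/293, -1897/293)

1. E_x = -3360/293  [C, A, E are collinear ∩ BE ⟂ CA]
2. E_y = -1897/293  [C, A, E are collinear ∩ BE ⟂ CA]
   → E = (-3360/293, -1897/293)
3. D_x = -17268/1465  [line -15·x + -20·y + -105656/293 = 0 ∩ |DA|² = 1713481/7325]
4. D_y = -13463/1465  [line -15·x + -20·y + -105656/293 = 0 ∩ |DA|² = 1713481/7325]
   → D = (-17268/1465, -13463/1465)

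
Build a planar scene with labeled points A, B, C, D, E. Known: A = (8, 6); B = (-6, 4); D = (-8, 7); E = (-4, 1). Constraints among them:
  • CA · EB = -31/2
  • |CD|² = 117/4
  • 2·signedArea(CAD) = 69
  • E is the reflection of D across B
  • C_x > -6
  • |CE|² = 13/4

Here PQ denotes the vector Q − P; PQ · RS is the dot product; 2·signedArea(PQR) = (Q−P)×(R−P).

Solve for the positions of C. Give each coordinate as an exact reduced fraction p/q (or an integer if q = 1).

1. C_x = -5  [2·signedArea(CAD) = 69 ∩ CA · EB = -31/2]
2. C_y = 5/2  [2·signedArea(CAD) = 69 ∩ CA · EB = -31/2]
   → C = (-5, 5/2)

C = (-5, 5/2)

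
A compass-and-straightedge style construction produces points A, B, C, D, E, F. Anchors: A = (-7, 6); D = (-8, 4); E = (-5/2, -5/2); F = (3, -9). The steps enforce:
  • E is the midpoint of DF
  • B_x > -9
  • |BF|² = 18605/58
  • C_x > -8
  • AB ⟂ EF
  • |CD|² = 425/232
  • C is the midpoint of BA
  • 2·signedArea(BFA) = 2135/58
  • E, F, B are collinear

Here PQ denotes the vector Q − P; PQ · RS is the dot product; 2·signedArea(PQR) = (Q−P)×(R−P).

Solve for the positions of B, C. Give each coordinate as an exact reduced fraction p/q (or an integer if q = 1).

1. B_x = -497/58  [E, F, B are collinear ∩ AB ⟂ EF]
2. B_y = 271/58  [E, F, B are collinear ∩ AB ⟂ EF]
   → B = (-497/58, 271/58)
3. C_x = -903/116  [C is the midpoint of BA]
4. C_y = 619/116  [C is the midpoint of BA]
   → C = (-903/116, 619/116)

B = (-497/58, 271/58)
C = (-903/116, 619/116)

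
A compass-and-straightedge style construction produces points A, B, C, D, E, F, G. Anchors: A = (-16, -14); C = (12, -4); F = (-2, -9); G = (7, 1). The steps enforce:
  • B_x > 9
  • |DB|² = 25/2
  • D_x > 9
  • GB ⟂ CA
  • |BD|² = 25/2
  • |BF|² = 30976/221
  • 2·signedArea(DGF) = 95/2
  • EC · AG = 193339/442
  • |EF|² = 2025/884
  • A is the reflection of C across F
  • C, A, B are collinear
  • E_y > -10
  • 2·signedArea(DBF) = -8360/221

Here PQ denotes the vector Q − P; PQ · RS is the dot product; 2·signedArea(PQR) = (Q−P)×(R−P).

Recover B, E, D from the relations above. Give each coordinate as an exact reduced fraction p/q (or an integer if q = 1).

1. B_x = 2022/221  [C, A, B are collinear ∩ GB ⟂ CA]
2. B_y = -1109/221  [C, A, B are collinear ∩ GB ⟂ CA]
   → B = (2022/221, -1109/221)
3. E_x = -757/221  [line -23·x + -15·y + -97867/442 = 0 ∩ |EF|² = 2025/884]
4. E_y = -4203/442  [line -23·x + -15·y + -97867/442 = 0 ∩ |EF|² = 2025/884]
   → E = (-757/221, -4203/442)
5. D_x = 19/2  [2·signedArea(DBF) = -8360/221 ∩ 2·signedArea(DGF) = 95/2]
6. D_y = -3/2  [2·signedArea(DBF) = -8360/221 ∩ 2·signedArea(DGF) = 95/2]
   → D = (19/2, -3/2)

B = (2022/221, -1109/221)
D = (19/2, -3/2)
E = (-757/221, -4203/442)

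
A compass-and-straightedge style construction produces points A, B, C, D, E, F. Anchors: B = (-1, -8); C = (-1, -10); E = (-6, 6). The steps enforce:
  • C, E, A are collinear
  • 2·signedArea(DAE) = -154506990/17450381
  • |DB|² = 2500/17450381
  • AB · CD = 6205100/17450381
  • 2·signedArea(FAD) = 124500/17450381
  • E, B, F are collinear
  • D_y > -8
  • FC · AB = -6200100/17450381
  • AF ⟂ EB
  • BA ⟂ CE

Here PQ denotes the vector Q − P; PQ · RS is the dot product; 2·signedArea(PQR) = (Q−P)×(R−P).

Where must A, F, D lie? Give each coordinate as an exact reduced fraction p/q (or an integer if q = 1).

1. A_x = -441/281  [C, E, A are collinear ∩ BA ⟂ CE]
2. A_y = -2298/281  [C, E, A are collinear ∩ BA ⟂ CE]
   → A = (-441/281, -2298/281)
3. F_x = -62601/62101  [E, B, F are collinear ∩ AF ⟂ EB]
4. F_y = -495408/62101  [E, B, F are collinear ∩ AF ⟂ EB]
   → F = (-62601/62101, -495408/62101)
5. D_x = -62351/62101  [2·signedArea(DAE) = -154506990/17450381 ∩ 2·signedArea(FAD) = 124500/17450381]
6. D_y = -496108/62101  [2·signedArea(DAE) = -154506990/17450381 ∩ 2·signedArea(FAD) = 124500/17450381]
   → D = (-62351/62101, -496108/62101)

A = (-441/281, -2298/281)
D = (-62351/62101, -496108/62101)
F = (-62601/62101, -495408/62101)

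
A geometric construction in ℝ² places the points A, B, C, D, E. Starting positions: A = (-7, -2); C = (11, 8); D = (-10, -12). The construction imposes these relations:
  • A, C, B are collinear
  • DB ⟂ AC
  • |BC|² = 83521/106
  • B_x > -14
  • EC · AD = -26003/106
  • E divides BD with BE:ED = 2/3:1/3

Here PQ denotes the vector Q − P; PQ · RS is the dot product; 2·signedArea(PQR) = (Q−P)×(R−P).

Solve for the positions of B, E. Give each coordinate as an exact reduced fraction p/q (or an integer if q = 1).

1. B_x = -1435/106  [A, C, B are collinear ∩ DB ⟂ AC]
2. B_y = -597/106  [A, C, B are collinear ∩ DB ⟂ AC]
   → B = (-1435/106, -597/106)
3. E_x = -1185/106  [E divides BD with BE:ED = 2/3:1/3]
4. E_y = -1047/106  [E divides BD with BE:ED = 2/3:1/3]
   → E = (-1185/106, -1047/106)

B = (-1435/106, -597/106)
E = (-1185/106, -1047/106)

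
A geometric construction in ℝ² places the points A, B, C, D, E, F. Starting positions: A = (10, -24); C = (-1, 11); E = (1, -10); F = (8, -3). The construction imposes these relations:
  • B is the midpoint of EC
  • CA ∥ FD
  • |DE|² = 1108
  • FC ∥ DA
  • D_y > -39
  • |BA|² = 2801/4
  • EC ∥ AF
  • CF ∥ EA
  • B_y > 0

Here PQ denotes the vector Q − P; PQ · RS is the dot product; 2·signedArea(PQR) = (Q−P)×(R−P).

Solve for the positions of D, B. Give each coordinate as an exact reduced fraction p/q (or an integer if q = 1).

B = (0, 1/2)
D = (19, -38)

1. D_x = 19  [FC ∥ DA ∩ CA ∥ FD]
2. D_y = -38  [FC ∥ DA ∩ CA ∥ FD]
   → D = (19, -38)
3. B_x = 0  [B is the midpoint of EC]
4. B_y = 1/2  [B is the midpoint of EC]
   → B = (0, 1/2)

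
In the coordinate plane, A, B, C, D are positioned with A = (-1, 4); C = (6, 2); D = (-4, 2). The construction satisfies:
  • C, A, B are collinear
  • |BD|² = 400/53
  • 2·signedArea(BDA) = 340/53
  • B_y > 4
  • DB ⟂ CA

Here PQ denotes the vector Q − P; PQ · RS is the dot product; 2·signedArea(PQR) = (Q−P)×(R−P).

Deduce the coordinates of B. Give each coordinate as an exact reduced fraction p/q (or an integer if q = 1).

1. B_x = -172/53  [C, A, B are collinear ∩ DB ⟂ CA]
2. B_y = 246/53  [C, A, B are collinear ∩ DB ⟂ CA]
   → B = (-172/53, 246/53)

B = (-172/53, 246/53)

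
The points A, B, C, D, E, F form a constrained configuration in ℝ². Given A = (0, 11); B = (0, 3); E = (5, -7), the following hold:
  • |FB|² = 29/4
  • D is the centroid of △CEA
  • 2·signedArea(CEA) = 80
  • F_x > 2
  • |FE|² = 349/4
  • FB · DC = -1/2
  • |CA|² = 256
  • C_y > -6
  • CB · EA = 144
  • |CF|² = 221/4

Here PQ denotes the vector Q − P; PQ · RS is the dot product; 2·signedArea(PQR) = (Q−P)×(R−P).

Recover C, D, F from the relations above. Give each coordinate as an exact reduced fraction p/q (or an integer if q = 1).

C = (0, -5)
D = (5/3, -1/3)
F = (5/2, 2)

1. C_x = 0  [CB · EA = 144 ∩ 2·signedArea(CEA) = 80]
2. C_y = -5  [CB · EA = 144 ∩ 2·signedArea(CEA) = 80]
   → C = (0, -5)
3. D_x = 5/3  [D is the centroid of △CEA]
4. D_y = -1/3  [D is the centroid of △CEA]
   → D = (5/3, -1/3)
5. F_x = 5/2  [line 5/3·x + 14/3·y + -27/2 = 0 ∩ |FB|² = 29/4]
6. F_y = 2  [line 5/3·x + 14/3·y + -27/2 = 0 ∩ |FB|² = 29/4]
   → F = (5/2, 2)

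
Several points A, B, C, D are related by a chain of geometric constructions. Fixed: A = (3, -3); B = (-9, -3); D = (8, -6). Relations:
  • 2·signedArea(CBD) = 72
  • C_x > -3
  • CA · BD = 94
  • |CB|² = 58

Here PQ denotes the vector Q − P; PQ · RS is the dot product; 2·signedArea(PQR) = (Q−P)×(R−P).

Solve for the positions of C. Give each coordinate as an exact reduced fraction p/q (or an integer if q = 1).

C = (-2, 0)

1. C_x = -2  [2·signedArea(CBD) = 72 ∩ CA · BD = 94]
2. C_y = 0  [2·signedArea(CBD) = 72 ∩ CA · BD = 94]
   → C = (-2, 0)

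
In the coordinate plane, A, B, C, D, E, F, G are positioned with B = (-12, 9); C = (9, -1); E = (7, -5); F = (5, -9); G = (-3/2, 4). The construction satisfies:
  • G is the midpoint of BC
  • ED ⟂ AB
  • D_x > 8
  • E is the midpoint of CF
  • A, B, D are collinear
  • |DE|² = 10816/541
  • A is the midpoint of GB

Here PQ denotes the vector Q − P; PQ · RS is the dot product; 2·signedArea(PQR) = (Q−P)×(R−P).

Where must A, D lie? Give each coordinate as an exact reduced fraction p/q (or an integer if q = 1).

A = (-27/4, 13/2)
D = (4827/541, -521/541)

1. A_x = -27/4  [A is the midpoint of GB]
2. A_y = 13/2  [A is the midpoint of GB]
   → A = (-27/4, 13/2)
3. D_x = 4827/541  [A, B, D are collinear ∩ ED ⟂ AB]
4. D_y = -521/541  [A, B, D are collinear ∩ ED ⟂ AB]
   → D = (4827/541, -521/541)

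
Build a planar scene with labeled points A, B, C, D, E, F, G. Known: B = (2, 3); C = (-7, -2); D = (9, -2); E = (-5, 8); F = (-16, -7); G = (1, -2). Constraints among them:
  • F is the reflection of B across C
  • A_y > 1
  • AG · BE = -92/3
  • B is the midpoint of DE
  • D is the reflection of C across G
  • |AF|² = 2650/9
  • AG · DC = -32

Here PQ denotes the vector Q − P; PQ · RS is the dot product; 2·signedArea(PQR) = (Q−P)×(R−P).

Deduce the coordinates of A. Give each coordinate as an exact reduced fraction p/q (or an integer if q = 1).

1. A_x = -1  [AG · DC = -32 ∩ AG · BE = -92/3]
2. A_y = 4/3  [AG · DC = -32 ∩ AG · BE = -92/3]
   → A = (-1, 4/3)

A = (-1, 4/3)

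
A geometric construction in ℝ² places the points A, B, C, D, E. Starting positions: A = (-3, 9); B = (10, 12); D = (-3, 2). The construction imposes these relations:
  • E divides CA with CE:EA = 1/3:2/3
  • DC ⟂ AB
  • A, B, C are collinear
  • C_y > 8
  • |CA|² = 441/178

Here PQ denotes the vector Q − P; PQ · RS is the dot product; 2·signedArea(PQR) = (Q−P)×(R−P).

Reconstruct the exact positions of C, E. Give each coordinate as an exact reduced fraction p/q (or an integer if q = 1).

C = (-807/178, 1539/178)
E = (-358/89, 780/89)

1. C_x = -807/178  [A, B, C are collinear ∩ DC ⟂ AB]
2. C_y = 1539/178  [A, B, C are collinear ∩ DC ⟂ AB]
   → C = (-807/178, 1539/178)
3. E_x = -358/89  [E divides CA with CE:EA = 1/3:2/3]
4. E_y = 780/89  [E divides CA with CE:EA = 1/3:2/3]
   → E = (-358/89, 780/89)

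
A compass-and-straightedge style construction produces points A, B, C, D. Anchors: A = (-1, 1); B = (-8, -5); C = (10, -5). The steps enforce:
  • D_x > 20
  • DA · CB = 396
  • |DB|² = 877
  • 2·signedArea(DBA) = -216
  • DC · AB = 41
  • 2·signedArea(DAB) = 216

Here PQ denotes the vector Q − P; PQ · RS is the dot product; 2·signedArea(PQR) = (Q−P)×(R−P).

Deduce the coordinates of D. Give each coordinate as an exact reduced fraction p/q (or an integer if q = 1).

1. D_x = 21  [DA · CB = 396 ∩ 2·signedArea(DBA) = -216]
2. D_y = -11  [DA · CB = 396 ∩ 2·signedArea(DBA) = -216]
   → D = (21, -11)

D = (21, -11)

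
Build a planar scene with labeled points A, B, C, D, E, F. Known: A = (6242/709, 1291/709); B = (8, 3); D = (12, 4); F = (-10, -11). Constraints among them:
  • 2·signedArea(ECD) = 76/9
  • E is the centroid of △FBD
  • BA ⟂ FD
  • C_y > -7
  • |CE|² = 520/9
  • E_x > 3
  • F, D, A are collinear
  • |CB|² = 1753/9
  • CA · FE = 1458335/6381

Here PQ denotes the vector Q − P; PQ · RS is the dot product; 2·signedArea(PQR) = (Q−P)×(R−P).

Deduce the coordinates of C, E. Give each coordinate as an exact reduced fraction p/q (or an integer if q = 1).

C = (-8/3, -6)
E = (10/3, -4/3)

1. E_x = 10/3  [E is the centroid of △FBD]
2. E_y = -4/3  [E is the centroid of △FBD]
   → E = (10/3, -4/3)
3. C_x = -8/3  [CA · FE = 1458335/6381 ∩ 2·signedArea(ECD) = 76/9]
4. C_y = -6  [CA · FE = 1458335/6381 ∩ 2·signedArea(ECD) = 76/9]
   → C = (-8/3, -6)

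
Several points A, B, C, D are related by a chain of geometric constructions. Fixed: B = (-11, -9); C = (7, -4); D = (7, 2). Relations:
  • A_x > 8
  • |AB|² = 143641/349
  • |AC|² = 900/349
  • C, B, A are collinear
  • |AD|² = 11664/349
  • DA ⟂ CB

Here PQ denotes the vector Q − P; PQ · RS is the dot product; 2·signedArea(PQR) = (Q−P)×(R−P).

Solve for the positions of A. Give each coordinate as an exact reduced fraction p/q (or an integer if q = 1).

A = (2983/349, -1246/349)

1. A_x = 2983/349  [C, B, A are collinear ∩ DA ⟂ CB]
2. A_y = -1246/349  [C, B, A are collinear ∩ DA ⟂ CB]
   → A = (2983/349, -1246/349)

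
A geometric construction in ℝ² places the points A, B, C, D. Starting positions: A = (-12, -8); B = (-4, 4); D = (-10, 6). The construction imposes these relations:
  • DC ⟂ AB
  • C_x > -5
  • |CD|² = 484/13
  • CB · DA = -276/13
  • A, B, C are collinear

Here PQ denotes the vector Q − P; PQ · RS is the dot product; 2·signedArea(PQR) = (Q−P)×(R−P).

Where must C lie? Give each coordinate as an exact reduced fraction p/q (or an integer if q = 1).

1. C_x = -64/13  [A, B, C are collinear ∩ DC ⟂ AB]
2. C_y = 34/13  [A, B, C are collinear ∩ DC ⟂ AB]
   → C = (-64/13, 34/13)

C = (-64/13, 34/13)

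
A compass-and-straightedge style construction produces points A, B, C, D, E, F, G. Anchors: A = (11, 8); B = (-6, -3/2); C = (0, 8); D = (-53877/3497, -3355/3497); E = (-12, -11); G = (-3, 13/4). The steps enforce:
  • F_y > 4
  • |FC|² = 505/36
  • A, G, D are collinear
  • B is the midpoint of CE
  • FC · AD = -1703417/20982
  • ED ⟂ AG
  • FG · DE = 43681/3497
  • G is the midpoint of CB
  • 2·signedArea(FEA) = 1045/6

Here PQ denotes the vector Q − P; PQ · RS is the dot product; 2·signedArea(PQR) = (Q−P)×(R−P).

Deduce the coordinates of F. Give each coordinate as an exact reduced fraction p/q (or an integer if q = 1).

1. F_x = -2  [FG · DE = 43681/3497 ∩ FC · AD = -1703417/20982]
2. F_y = 29/6  [FG · DE = 43681/3497 ∩ FC · AD = -1703417/20982]
   → F = (-2, 29/6)

F = (-2, 29/6)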